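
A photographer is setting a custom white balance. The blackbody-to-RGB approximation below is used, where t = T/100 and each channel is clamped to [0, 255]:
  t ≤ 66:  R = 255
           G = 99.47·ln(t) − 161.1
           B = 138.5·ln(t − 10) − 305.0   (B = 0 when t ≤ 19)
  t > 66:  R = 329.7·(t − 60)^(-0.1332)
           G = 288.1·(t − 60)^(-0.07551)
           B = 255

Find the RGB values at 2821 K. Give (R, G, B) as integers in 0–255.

(255, 171, 97)

t = 2821/100 = 28.21; the t ≤ 66 branch applies.
R = 255 by definition for t ≤ 66.
G = 99.47·ln 28.21 − 161.1 = 99.47·3.3397 − 161.1 = 171.098.
B = 138.5·ln(28.21 − 10) − 305.0 = 138.5·ln 18.21 − 305.0 = 138.5·2.9020 − 305.0 = 96.923.
Rounded: (255, 171, 97).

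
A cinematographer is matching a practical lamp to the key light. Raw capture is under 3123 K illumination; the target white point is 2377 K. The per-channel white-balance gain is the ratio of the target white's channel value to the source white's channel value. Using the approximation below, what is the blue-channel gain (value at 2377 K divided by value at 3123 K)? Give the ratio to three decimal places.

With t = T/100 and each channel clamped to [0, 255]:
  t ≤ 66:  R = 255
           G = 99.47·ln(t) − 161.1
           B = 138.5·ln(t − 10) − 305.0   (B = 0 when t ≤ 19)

At 3123 K (t = 31.23):
  B = 138.5·ln(31.23 − 10) − 305.0 = 138.5·ln 21.23 − 305.0 = 138.5·3.0554 − 305.0 = 118.175.
At 2377 K (t = 23.77):
  B = 138.5·ln(23.77 − 10) − 305.0 = 138.5·ln 13.77 − 305.0 = 138.5·2.6225 − 305.0 = 58.215.
Gain = 58.215 / 118.175 = 0.4926 → 0.493.

0.493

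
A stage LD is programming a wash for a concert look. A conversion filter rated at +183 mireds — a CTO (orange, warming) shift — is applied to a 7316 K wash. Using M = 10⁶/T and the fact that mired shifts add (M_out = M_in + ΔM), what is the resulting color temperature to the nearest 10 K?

3130 K

M_in = 10⁶/7316 = 136.69 mireds.
M_out = 136.69 + (+183) = 319.69 mireds.
T_out = 10⁶/319.69 = 3128.1 K → 3130 K.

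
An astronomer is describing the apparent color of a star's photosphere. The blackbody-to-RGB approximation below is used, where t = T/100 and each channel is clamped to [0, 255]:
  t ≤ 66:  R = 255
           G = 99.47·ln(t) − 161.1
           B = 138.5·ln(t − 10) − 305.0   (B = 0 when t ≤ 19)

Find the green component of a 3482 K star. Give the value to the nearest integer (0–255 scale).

192

t = 3482/100 = 34.82; the t ≤ 66 branch applies.
G = 99.47·ln 34.82 − 161.1 = 99.47·3.5502 − 161.1 = 192.038.
Rounded: 192.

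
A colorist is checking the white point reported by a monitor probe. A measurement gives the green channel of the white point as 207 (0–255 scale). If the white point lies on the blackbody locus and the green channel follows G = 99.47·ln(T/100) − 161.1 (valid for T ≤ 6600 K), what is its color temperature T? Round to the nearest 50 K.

ln t = (207 + 161.1) / 99.47 = 3.7006.
t = e^3.7006 = 40.472.
T = 100·t = 4047 K → 4050 K to the nearest 50 K.

4050 K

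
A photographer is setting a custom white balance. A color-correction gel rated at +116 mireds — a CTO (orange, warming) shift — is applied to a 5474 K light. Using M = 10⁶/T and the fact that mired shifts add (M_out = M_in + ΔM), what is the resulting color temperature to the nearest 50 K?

3350 K

M_in = 10⁶/5474 = 182.68 mireds.
M_out = 182.68 + (+116) = 298.68 mireds.
T_out = 10⁶/298.68 = 3348.0 K → 3350 K.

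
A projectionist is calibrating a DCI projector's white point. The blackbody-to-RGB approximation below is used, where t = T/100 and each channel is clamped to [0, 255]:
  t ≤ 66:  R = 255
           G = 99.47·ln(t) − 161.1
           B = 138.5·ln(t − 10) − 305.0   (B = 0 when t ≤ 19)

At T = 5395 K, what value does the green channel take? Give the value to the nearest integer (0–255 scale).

t = 5395/100 = 53.95; the t ≤ 66 branch applies.
G = 99.47·ln 53.95 − 161.1 = 99.47·3.9881 − 161.1 = 235.592.
Rounded: 236.

236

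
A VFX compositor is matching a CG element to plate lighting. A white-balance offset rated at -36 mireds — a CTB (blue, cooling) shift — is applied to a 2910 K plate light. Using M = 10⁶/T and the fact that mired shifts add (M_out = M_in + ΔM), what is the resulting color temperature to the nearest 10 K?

3250 K

M_in = 10⁶/2910 = 343.64 mireds.
M_out = 343.64 + (-36) = 307.64 mireds.
T_out = 10⁶/307.64 = 3250.5 K → 3250 K.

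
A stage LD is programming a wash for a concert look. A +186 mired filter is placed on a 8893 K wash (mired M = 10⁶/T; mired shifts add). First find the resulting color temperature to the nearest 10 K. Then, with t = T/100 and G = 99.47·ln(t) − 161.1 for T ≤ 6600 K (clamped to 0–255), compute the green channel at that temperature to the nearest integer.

188

M_in = 10⁶/8893 = 112.45; M_out = 112.45 + (+186) = 298.45.
T_out = 10⁶/298.45 = 3350.7 K → 3350 K; t = 33.5.
G = 99.47·ln 33.5 − 161.1 = 99.47·3.5115 − 161.1 = 188.193.
Rounded: 188.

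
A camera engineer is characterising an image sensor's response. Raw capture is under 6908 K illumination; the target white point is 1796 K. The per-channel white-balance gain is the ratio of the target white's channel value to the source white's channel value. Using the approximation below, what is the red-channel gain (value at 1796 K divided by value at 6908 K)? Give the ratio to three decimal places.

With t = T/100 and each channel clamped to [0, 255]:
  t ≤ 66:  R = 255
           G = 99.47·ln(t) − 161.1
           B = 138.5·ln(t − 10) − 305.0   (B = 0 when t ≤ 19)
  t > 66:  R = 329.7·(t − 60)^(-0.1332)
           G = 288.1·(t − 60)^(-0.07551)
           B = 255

1.038

At 6908 K (t = 69.08):
  R = 329.7·(69.08 − 60)^(-0.1332) = 329.7·9.08^(-0.1332) = 329.7·0.74539 = 245.755.
At 1796 K (t = 17.96):
  R = 255 by definition for t ≤ 66.
Gain = 255.000 / 245.755 = 1.0376 → 1.038.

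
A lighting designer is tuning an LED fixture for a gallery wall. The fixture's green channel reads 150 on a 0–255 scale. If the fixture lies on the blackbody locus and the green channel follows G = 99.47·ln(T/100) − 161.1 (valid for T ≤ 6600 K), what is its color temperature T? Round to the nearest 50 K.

ln t = (150 + 161.1) / 99.47 = 3.1276.
t = e^3.1276 = 22.819.
T = 100·t = 2282 K → 2300 K to the nearest 50 K.

2300 K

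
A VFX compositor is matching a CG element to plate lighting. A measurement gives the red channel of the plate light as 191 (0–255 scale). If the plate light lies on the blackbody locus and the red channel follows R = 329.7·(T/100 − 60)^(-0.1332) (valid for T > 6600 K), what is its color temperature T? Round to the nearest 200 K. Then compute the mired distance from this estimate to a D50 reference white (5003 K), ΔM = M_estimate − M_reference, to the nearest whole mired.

-117 mireds

(t − 60)^(-0.1332) = 191/329.7 = 0.57931.
t − 60 = 0.57931^(1/-0.1332) = 0.57931^(-7.508) = 60.245, so t = 120.245.
T = 100·t = 12025 K → 12000 K to the nearest 200 K.
M_estimate = 10⁶/12000 = 83.33; M_reference = 10⁶/5003 = 199.88.
ΔM = 83.33 − 199.88 = -116.55 → -117 mireds.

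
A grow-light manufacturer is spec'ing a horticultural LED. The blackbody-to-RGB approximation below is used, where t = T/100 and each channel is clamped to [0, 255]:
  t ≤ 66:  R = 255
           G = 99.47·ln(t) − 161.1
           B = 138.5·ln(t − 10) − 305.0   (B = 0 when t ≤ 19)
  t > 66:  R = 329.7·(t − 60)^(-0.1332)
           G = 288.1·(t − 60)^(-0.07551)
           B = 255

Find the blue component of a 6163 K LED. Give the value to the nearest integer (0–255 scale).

241

t = 6163/100 = 61.63; the t ≤ 66 branch applies.
B = 138.5·ln(61.63 − 10) − 305.0 = 138.5·ln 51.63 − 305.0 = 138.5·3.9441 − 305.0 = 241.258.
Rounded: 241.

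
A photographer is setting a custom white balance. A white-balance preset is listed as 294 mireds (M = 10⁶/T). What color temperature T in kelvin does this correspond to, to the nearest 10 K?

T = 10⁶ / 294 = 3401.36 K → 3400 K.

3400 K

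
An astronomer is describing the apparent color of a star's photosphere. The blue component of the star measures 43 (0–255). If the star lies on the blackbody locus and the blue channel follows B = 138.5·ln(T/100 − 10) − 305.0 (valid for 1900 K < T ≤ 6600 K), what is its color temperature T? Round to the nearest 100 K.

2200 K

ln(t − 10) = (43 + 305.0) / 138.5 = 2.5126.
t − 10 = e^2.5126 = 12.337, so t = 22.337.
T = 100·t = 2234 K → 2200 K to the nearest 100 K.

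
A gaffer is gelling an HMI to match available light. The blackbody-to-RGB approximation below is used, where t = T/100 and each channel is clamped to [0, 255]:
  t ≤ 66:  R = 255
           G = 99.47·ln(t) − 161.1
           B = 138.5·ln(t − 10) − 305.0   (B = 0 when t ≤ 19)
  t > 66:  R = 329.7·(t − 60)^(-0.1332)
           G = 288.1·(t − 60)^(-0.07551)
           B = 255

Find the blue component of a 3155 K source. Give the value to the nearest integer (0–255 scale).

t = 3155/100 = 31.55; the t ≤ 66 branch applies.
B = 138.5·ln(31.55 − 10) − 305.0 = 138.5·ln 21.55 − 305.0 = 138.5·3.0704 − 305.0 = 120.247.
Rounded: 120.

120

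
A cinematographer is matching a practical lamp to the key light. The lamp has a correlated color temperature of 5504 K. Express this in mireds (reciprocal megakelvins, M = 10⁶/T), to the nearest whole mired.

M = 10⁶ / 5504 = 181.686 → 182 mireds.

182 mireds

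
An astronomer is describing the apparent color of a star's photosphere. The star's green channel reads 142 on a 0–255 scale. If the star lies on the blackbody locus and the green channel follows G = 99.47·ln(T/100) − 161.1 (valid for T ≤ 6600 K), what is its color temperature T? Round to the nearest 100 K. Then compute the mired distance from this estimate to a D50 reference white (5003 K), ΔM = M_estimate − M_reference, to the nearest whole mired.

ln t = (142 + 161.1) / 99.47 = 3.0471.
t = e^3.0471 = 21.055.
T = 100·t = 2106 K → 2100 K to the nearest 100 K.
M_estimate = 10⁶/2100 = 476.19; M_reference = 10⁶/5003 = 199.88.
ΔM = 476.19 − 199.88 = 276.31 → +276 mireds.

+276 mireds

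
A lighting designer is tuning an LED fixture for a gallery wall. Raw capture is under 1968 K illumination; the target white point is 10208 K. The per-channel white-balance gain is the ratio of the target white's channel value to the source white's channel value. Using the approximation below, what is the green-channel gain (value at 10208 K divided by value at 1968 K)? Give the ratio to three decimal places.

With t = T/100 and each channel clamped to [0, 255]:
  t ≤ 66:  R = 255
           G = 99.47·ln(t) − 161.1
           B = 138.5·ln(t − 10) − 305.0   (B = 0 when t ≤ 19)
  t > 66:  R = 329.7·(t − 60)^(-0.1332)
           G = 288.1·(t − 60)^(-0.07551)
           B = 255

1.606

At 1968 K (t = 19.68):
  G = 99.47·ln 19.68 − 161.1 = 99.47·2.9796 − 161.1 = 135.281.
At 10208 K (t = 102.08):
  G = 288.1·(102.08 − 60)^(-0.07551) = 288.1·42.08^(-0.07551) = 288.1·0.75399 = 217.225.
Gain = 217.225 / 135.281 = 1.6057 → 1.606.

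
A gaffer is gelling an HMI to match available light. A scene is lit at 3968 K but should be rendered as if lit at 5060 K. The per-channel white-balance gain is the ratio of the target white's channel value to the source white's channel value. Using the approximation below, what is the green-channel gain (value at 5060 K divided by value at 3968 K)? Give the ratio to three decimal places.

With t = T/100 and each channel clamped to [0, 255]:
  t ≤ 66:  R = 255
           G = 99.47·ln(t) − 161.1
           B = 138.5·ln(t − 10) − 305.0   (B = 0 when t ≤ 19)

At 3968 K (t = 39.68):
  G = 99.47·ln 39.68 − 161.1 = 99.47·3.6808 − 161.1 = 205.034.
At 5060 K (t = 50.6):
  G = 99.47·ln 50.6 − 161.1 = 99.47·3.9240 − 161.1 = 229.215.
Gain = 229.215 / 205.034 = 1.1179 → 1.118.

1.118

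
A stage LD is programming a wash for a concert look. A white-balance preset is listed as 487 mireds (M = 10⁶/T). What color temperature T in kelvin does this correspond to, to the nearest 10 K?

T = 10⁶ / 487 = 2053.39 K → 2050 K.

2050 K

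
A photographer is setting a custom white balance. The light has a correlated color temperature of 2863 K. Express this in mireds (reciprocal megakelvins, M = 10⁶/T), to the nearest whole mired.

349 mireds

M = 10⁶ / 2863 = 349.284 → 349 mireds.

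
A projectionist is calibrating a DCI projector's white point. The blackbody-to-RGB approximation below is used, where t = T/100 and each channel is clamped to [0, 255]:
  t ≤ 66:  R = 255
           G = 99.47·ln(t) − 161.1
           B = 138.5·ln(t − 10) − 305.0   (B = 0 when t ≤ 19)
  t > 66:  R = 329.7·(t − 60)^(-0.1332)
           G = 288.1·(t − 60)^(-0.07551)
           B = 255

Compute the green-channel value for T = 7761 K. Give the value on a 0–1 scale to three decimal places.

0.910

t = 7761/100 = 77.61; the t > 66 branch applies.
G = 288.1·(77.61 − 60)^(-0.07551) = 288.1·17.61^(-0.07551) = 288.1·0.80525 = 231.994.
On a 0–1 scale: 231.994/255 = 0.9098 → 0.910.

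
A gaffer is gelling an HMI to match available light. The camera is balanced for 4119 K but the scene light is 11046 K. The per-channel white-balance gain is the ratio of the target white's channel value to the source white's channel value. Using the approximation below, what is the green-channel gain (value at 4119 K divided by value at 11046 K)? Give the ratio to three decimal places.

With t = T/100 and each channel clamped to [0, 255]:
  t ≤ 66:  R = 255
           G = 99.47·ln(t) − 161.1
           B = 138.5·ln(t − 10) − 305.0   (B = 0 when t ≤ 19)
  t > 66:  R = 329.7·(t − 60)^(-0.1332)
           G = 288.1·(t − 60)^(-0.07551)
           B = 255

At 11046 K (t = 110.46):
  G = 288.1·(110.46 − 60)^(-0.07551) = 288.1·50.46^(-0.07551) = 288.1·0.74372 = 214.266.
At 4119 K (t = 41.19):
  G = 99.47·ln 41.19 − 161.1 = 99.47·3.7182 − 161.1 = 208.749.
Gain = 208.749 / 214.266 = 0.9743 → 0.974.

0.974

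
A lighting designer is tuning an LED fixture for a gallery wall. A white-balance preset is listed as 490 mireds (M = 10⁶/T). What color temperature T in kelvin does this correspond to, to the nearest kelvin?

T = 10⁶ / 490 = 2040.82 K → 2041 K.

2041 K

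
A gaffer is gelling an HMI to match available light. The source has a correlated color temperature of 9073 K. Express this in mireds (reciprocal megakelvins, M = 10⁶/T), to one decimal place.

M = 10⁶ / 9073 = 110.217 → 110.2 mireds.

110.2 mireds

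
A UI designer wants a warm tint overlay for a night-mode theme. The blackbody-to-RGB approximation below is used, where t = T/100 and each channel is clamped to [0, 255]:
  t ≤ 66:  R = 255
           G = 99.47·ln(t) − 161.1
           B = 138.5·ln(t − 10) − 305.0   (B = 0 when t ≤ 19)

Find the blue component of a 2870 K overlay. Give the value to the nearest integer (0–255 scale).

101

t = 2870/100 = 28.7; the t ≤ 66 branch applies.
B = 138.5·ln(28.7 − 10) − 305.0 = 138.5·ln 18.7 − 305.0 = 138.5·2.9285 − 305.0 = 100.601.
Rounded: 101.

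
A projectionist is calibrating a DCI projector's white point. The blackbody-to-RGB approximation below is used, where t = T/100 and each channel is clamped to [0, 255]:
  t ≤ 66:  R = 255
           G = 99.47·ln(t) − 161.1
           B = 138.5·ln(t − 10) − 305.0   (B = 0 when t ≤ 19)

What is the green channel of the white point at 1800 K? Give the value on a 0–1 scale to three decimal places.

0.496

t = 1800/100 = 18; the t ≤ 66 branch applies.
G = 99.47·ln 18 − 161.1 = 99.47·2.8904 − 161.1 = 126.405.
On a 0–1 scale: 126.405/255 = 0.4957 → 0.496.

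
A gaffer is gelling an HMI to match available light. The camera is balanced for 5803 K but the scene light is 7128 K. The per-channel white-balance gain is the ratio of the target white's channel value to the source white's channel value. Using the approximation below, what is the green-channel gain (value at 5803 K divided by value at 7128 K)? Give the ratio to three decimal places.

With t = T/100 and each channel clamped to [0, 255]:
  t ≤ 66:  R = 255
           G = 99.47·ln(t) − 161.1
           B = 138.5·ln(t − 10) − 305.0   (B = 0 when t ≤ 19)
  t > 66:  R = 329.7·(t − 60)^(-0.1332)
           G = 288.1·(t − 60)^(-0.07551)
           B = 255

1.012

At 7128 K (t = 71.28):
  G = 288.1·(71.28 − 60)^(-0.07551) = 288.1·11.28^(-0.07551) = 288.1·0.83280 = 239.929.
At 5803 K (t = 58.03):
  G = 99.47·ln 58.03 − 161.1 = 99.47·4.0610 − 161.1 = 242.844.
Gain = 242.844 / 239.929 = 1.0121 → 1.012.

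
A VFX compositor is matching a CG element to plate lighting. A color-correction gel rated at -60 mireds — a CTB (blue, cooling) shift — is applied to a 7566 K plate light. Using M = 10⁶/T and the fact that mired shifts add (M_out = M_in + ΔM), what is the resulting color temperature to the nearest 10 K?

M_in = 10⁶/7566 = 132.17 mireds.
M_out = 132.17 + (-60) = 72.17 mireds.
T_out = 10⁶/72.17 = 13856.1 K → 13860 K.

13860 K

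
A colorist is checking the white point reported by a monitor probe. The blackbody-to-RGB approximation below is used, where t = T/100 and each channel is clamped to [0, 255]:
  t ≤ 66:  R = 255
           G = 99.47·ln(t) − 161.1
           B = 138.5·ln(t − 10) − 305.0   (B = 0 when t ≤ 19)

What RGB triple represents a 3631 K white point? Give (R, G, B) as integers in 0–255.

(255, 196, 148)

t = 3631/100 = 36.31; the t ≤ 66 branch applies.
R = 255 by definition for t ≤ 66.
G = 99.47·ln 36.31 − 161.1 = 99.47·3.5921 − 161.1 = 196.206.
B = 138.5·ln(36.31 − 10) − 305.0 = 138.5·ln 26.31 − 305.0 = 138.5·3.2699 − 305.0 = 147.888.
Rounded: (255, 196, 148).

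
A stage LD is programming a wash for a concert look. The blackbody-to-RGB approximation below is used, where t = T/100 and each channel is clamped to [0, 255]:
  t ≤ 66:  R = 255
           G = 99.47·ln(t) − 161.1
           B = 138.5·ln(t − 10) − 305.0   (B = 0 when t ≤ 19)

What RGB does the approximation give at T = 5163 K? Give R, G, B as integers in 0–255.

R=255, G=231, B=211

t = 5163/100 = 51.63; the t ≤ 66 branch applies.
R = 255 by definition for t ≤ 66.
G = 99.47·ln 51.63 − 161.1 = 99.47·3.9441 − 161.1 = 231.220.
B = 138.5·ln(51.63 − 10) − 305.0 = 138.5·ln 41.63 − 305.0 = 138.5·3.7288 − 305.0 = 211.442.
Rounded: (255, 231, 211).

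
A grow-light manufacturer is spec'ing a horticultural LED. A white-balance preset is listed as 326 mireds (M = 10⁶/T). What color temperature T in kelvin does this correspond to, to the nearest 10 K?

T = 10⁶ / 326 = 3067.48 K → 3070 K.

3070 K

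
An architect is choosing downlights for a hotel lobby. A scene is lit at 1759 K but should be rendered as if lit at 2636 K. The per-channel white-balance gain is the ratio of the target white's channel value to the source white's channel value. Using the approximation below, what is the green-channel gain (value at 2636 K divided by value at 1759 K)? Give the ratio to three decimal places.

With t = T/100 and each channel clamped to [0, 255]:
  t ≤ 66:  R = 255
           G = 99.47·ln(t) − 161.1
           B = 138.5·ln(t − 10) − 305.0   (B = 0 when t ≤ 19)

At 1759 K (t = 17.59):
  G = 99.47·ln 17.59 − 161.1 = 99.47·2.8673 − 161.1 = 124.113.
At 2636 K (t = 26.36):
  G = 99.47·ln 26.36 − 161.1 = 99.47·3.2718 − 161.1 = 164.351.
Gain = 164.351 / 124.113 = 1.3242 → 1.324.

1.324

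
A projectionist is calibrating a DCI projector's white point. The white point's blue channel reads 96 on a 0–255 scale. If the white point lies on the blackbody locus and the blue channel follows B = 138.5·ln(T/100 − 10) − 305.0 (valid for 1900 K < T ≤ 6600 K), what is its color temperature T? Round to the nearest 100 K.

ln(t − 10) = (96 + 305.0) / 138.5 = 2.8953.
t − 10 = e^2.8953 = 18.089, so t = 28.089.
T = 100·t = 2809 K → 2800 K to the nearest 100 K.

2800 K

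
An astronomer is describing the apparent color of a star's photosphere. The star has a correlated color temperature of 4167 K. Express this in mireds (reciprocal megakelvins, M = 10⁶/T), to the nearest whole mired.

240 mireds

M = 10⁶ / 4167 = 239.981 → 240 mireds.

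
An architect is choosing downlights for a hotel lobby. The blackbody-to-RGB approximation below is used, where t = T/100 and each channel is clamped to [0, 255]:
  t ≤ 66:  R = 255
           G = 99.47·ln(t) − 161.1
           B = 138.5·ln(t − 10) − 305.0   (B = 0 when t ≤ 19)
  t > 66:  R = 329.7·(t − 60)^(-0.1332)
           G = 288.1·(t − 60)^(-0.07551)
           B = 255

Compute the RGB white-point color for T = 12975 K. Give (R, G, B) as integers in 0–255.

(187, 209, 255)

t = 12975/100 = 129.75; the t > 66 branch applies.
R = 329.7·(129.75 − 60)^(-0.1332) = 329.7·69.75^(-0.1332) = 329.7·0.56812 = 187.309.
G = 288.1·(129.75 − 60)^(-0.07551) = 288.1·69.75^(-0.07551) = 288.1·0.72576 = 209.092.
B = 255 by definition for t > 66.
Rounded: (187, 209, 255).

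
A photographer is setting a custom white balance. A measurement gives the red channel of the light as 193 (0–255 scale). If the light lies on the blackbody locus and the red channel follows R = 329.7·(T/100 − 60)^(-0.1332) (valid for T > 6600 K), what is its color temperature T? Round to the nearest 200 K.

(t − 60)^(-0.1332) = 193/329.7 = 0.58538.
t − 60 = 0.58538^(1/-0.1332) = 0.58538^(-7.508) = 55.713, so t = 115.713.
T = 100·t = 11571 K → 11600 K to the nearest 200 K.

11600 K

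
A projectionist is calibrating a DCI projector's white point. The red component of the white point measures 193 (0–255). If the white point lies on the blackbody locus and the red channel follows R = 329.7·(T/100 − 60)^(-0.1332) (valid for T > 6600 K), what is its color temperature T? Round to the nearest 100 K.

11600 K

(t − 60)^(-0.1332) = 193/329.7 = 0.58538.
t − 60 = 0.58538^(1/-0.1332) = 0.58538^(-7.508) = 55.713, so t = 115.713.
T = 100·t = 11571 K → 11600 K to the nearest 100 K.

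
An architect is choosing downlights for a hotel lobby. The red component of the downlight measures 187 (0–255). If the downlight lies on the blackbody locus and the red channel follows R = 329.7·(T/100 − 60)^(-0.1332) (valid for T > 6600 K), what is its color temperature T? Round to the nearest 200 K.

13000 K

(t − 60)^(-0.1332) = 187/329.7 = 0.56718.
t − 60 = 0.56718^(1/-0.1332) = 0.56718^(-7.508) = 70.620, so t = 130.620.
T = 100·t = 13062 K → 13000 K to the nearest 200 K.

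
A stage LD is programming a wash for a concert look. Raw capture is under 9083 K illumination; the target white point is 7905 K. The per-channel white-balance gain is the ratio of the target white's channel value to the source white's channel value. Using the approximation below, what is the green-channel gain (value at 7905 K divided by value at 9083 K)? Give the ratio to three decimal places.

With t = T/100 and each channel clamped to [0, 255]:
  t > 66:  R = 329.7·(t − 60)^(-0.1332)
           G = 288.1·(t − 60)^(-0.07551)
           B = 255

At 9083 K (t = 90.83):
  G = 288.1·(90.83 − 60)^(-0.07551) = 288.1·30.83^(-0.07551) = 288.1·0.77191 = 222.388.
At 7905 K (t = 79.05):
  G = 288.1·(79.05 − 60)^(-0.07551) = 288.1·19.05^(-0.07551) = 288.1·0.80049 = 230.621.
Gain = 230.621 / 222.388 = 1.0370 → 1.037.

1.037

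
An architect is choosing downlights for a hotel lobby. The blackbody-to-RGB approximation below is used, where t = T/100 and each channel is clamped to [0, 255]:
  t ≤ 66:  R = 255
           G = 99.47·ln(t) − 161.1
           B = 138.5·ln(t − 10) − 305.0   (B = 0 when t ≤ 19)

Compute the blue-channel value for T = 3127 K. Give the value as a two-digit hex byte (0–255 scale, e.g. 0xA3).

t = 3127/100 = 31.27; the t ≤ 66 branch applies.
B = 138.5·ln(31.27 − 10) − 305.0 = 138.5·ln 21.27 − 305.0 = 138.5·3.0573 − 305.0 = 118.436.
Rounded: 118; in hex, 0x76.

0x76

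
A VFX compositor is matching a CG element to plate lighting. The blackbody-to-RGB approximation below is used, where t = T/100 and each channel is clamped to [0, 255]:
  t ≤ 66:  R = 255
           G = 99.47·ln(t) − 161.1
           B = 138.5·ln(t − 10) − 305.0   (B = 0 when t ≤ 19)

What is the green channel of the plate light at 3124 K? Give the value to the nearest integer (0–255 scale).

t = 3124/100 = 31.24; the t ≤ 66 branch applies.
G = 99.47·ln 31.24 − 161.1 = 99.47·3.4417 − 161.1 = 181.246.
Rounded: 181.

181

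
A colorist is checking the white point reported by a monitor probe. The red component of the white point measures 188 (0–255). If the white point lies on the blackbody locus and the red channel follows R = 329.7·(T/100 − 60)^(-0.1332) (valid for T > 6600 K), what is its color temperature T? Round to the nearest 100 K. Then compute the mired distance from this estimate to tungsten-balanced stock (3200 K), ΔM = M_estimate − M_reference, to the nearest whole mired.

-234 mireds

(t − 60)^(-0.1332) = 188/329.7 = 0.57022.
t − 60 = 0.57022^(1/-0.1332) = 0.57022^(-7.508) = 67.848, so t = 127.848.
T = 100·t = 12785 K → 12800 K to the nearest 100 K.
M_estimate = 10⁶/12800 = 78.12; M_reference = 10⁶/3200 = 312.50.
ΔM = 78.12 − 312.50 = -234.38 → -234 mireds.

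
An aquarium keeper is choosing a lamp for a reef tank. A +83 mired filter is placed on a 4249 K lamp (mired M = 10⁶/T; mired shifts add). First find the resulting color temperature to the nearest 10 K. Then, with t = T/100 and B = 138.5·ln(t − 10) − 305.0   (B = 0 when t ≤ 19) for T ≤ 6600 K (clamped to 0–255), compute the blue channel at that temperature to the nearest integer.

M_in = 10⁶/4249 = 235.35; M_out = 235.35 + (+83) = 318.35.
T_out = 10⁶/318.35 = 3141.2 K → 3140 K; t = 31.4.
B = 138.5·ln(31.4 − 10) − 305.0 = 138.5·ln 21.4 − 305.0 = 138.5·3.0634 − 305.0 = 119.280.
Rounded: 119.

119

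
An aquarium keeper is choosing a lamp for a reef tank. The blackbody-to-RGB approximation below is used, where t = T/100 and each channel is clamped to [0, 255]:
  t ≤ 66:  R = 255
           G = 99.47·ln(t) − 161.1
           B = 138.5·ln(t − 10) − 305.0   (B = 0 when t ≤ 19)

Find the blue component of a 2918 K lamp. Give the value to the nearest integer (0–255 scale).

t = 2918/100 = 29.18; the t ≤ 66 branch applies.
B = 138.5·ln(29.18 − 10) − 305.0 = 138.5·ln 19.18 − 305.0 = 138.5·2.9539 − 305.0 = 104.111.
Rounded: 104.

104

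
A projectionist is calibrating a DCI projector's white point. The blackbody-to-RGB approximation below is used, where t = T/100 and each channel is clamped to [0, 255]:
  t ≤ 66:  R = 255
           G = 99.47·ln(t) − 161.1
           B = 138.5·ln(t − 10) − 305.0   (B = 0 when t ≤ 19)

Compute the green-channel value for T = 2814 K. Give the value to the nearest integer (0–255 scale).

t = 2814/100 = 28.14; the t ≤ 66 branch applies.
G = 99.47·ln 28.14 − 161.1 = 99.47·3.3372 − 161.1 = 170.850.
Rounded: 171.

171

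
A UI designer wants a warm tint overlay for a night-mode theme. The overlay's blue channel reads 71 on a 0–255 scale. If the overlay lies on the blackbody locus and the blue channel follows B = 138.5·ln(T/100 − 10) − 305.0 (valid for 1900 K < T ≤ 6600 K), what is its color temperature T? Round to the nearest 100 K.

ln(t − 10) = (71 + 305.0) / 138.5 = 2.7148.
t − 10 = e^2.7148 = 15.102, so t = 25.102.
T = 100·t = 2510 K → 2500 K to the nearest 100 K.

2500 K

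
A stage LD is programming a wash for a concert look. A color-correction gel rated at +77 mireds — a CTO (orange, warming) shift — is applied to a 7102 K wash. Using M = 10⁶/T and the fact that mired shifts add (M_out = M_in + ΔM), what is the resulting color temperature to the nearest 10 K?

M_in = 10⁶/7102 = 140.81 mireds.
M_out = 140.81 + (+77) = 217.81 mireds.
T_out = 10⁶/217.81 = 4591.3 K → 4590 K.

4590 K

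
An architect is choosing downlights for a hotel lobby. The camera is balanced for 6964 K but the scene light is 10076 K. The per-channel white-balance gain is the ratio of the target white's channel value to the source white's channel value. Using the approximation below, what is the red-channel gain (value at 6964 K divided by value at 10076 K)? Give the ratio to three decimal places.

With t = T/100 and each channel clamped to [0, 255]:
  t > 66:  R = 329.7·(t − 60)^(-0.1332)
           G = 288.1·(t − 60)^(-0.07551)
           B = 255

At 10076 K (t = 100.76):
  R = 329.7·(100.76 − 60)^(-0.1332) = 329.7·40.76^(-0.1332) = 329.7·0.61026 = 201.204.
At 6964 K (t = 69.64):
  R = 329.7·(69.64 − 60)^(-0.1332) = 329.7·9.64^(-0.1332) = 329.7·0.73947 = 243.803.
Gain = 243.803 / 201.204 = 1.2117 → 1.212.

1.212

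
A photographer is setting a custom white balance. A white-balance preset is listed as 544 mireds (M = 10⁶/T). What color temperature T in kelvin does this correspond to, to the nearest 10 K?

T = 10⁶ / 544 = 1838.24 K → 1840 K.

1840 K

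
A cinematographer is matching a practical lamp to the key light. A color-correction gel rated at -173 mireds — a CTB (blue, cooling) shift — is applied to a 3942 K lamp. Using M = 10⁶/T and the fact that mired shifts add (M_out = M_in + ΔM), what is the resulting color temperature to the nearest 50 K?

12400 K

M_in = 10⁶/3942 = 253.68 mireds.
M_out = 253.68 + (-173) = 80.68 mireds.
T_out = 10⁶/80.68 = 12394.9 K → 12400 K.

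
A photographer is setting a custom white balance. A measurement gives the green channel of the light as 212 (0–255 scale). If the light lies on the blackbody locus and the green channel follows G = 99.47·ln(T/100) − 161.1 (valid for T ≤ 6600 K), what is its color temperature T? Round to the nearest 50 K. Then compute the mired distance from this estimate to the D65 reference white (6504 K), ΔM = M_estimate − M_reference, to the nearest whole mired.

ln t = (212 + 161.1) / 99.47 = 3.7509.
t = e^3.7509 = 42.559.
T = 100·t = 4256 K → 4250 K to the nearest 50 K.
M_estimate = 10⁶/4250 = 235.29; M_reference = 10⁶/6504 = 153.75.
ΔM = 235.29 − 153.75 = 81.54 → +82 mireds.

+82 mireds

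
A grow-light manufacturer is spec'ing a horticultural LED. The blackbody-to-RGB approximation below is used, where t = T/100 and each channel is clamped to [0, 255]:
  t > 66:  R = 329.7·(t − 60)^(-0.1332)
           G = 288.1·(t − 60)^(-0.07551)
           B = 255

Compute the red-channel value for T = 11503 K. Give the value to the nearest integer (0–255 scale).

t = 11503/100 = 115.03; the t > 66 branch applies.
R = 329.7·(115.03 − 60)^(-0.1332) = 329.7·55.03^(-0.1332) = 329.7·0.58634 = 193.317.
Rounded: 193.

193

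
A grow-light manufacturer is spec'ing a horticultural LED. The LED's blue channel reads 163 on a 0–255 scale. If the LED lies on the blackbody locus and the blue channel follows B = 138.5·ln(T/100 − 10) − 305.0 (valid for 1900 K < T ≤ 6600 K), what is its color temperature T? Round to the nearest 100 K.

3900 K

ln(t − 10) = (163 + 305.0) / 138.5 = 3.3791.
t − 10 = e^3.3791 = 29.343, so t = 39.343.
T = 100·t = 3934 K → 3900 K to the nearest 100 K.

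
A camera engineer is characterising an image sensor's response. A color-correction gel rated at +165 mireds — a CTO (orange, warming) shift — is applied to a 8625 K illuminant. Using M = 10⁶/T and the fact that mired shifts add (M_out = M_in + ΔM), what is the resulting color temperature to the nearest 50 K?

3550 K

M_in = 10⁶/8625 = 115.94 mireds.
M_out = 115.94 + (+165) = 280.94 mireds.
T_out = 10⁶/280.94 = 3559.5 K → 3550 K.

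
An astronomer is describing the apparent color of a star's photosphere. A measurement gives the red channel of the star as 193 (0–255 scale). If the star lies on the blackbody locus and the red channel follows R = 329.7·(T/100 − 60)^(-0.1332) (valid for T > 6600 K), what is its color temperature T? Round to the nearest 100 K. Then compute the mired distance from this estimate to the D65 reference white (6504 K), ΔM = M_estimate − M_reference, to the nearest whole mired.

(t − 60)^(-0.1332) = 193/329.7 = 0.58538.
t − 60 = 0.58538^(1/-0.1332) = 0.58538^(-7.508) = 55.713, so t = 115.713.
T = 100·t = 11571 K → 11600 K to the nearest 100 K.
M_estimate = 10⁶/11600 = 86.21; M_reference = 10⁶/6504 = 153.75.
ΔM = 86.21 − 153.75 = -67.54 → -68 mireds.

-68 mireds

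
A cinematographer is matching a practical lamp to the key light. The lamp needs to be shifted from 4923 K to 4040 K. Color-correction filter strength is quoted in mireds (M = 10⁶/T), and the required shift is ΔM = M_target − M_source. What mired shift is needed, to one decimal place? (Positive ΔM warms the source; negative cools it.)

+44.4 mireds

M_source = 10⁶/4923 = 203.128; M_target = 10⁶/4040 = 247.525.
ΔM = 247.525 − 203.128 = 44.397 → +44.4 mireds, a warming shift.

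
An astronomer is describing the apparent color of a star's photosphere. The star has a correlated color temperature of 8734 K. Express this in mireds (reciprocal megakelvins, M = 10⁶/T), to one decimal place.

114.5 mireds

M = 10⁶ / 8734 = 114.495 → 114.5 mireds.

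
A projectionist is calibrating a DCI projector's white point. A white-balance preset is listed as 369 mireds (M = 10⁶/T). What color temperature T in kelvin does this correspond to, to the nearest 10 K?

2710 K

T = 10⁶ / 369 = 2710.03 K → 2710 K.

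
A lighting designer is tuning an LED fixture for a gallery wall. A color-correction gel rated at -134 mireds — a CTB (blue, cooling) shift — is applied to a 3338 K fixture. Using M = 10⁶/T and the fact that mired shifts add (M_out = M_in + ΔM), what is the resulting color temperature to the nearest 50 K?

M_in = 10⁶/3338 = 299.58 mireds.
M_out = 299.58 + (-134) = 165.58 mireds.
T_out = 10⁶/165.58 = 6039.4 K → 6050 K.

6050 K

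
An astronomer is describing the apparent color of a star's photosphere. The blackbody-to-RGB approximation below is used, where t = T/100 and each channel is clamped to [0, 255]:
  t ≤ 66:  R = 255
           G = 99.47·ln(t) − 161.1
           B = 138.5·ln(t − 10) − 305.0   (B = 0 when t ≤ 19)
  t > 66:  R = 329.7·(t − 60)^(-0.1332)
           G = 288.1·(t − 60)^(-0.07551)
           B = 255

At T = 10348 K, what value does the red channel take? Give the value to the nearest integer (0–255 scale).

199

t = 10348/100 = 103.48; the t > 66 branch applies.
R = 329.7·(103.48 − 60)^(-0.1332) = 329.7·43.48^(-0.1332) = 329.7·0.60503 = 199.480.
Rounded: 199.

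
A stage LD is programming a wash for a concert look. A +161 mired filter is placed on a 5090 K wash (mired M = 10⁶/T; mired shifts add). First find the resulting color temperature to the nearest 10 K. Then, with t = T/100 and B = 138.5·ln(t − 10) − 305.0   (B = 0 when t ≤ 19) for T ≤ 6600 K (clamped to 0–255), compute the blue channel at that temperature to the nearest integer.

M_in = 10⁶/5090 = 196.46; M_out = 196.46 + (+161) = 357.46.
T_out = 10⁶/357.46 = 2797.5 K → 2800 K; t = 28.
B = 138.5·ln(28 − 10) − 305.0 = 138.5·ln 18 − 305.0 = 138.5·2.8904 − 305.0 = 95.316.
Rounded: 95.

95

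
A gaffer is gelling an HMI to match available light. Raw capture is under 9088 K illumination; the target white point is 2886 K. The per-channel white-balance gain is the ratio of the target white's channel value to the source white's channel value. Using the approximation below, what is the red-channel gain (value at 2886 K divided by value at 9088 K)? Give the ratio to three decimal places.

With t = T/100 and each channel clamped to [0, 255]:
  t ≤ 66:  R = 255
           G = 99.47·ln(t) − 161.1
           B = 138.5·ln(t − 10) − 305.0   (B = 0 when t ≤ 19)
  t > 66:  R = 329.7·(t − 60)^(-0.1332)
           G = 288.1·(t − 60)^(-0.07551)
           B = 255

1.221

At 9088 K (t = 90.88):
  R = 329.7·(90.88 − 60)^(-0.1332) = 329.7·30.88^(-0.1332) = 329.7·0.63325 = 208.782.
At 2886 K (t = 28.86):
  R = 255 by definition for t ≤ 66.
Gain = 255.000 / 208.782 = 1.2214 → 1.221.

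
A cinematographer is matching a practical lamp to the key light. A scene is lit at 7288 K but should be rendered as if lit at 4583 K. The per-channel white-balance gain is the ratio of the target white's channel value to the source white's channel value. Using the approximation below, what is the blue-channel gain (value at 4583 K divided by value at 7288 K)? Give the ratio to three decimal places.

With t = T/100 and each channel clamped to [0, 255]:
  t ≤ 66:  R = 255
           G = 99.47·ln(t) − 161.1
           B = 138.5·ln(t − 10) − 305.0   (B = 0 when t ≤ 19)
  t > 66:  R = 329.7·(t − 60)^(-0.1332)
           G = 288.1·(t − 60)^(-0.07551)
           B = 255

At 7288 K (t = 72.88):
  B = 255 by definition for t > 66.
At 4583 K (t = 45.83):
  B = 138.5·ln(45.83 − 10) − 305.0 = 138.5·ln 35.83 − 305.0 = 138.5·3.5788 − 305.0 = 190.662.
Gain = 190.662 / 255.000 = 0.7477 → 0.748.

0.748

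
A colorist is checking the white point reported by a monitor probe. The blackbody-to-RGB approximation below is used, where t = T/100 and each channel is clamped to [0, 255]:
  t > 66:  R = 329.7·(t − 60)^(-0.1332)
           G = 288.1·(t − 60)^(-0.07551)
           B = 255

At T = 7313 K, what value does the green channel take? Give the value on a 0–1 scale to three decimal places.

t = 7313/100 = 73.13; the t > 66 branch applies.
G = 288.1·(73.13 − 60)^(-0.07551) = 288.1·13.13^(-0.07551) = 288.1·0.82330 = 237.194.
On a 0–1 scale: 237.194/255 = 0.9302 → 0.930.

0.930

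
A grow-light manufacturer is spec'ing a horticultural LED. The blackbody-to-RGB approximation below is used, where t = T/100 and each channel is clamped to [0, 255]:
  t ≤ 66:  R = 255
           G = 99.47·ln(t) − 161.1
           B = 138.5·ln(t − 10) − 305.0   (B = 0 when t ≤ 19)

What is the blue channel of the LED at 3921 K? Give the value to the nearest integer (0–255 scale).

162

t = 3921/100 = 39.21; the t ≤ 66 branch applies.
B = 138.5·ln(39.21 − 10) − 305.0 = 138.5·ln 29.21 − 305.0 = 138.5·3.3745 − 305.0 = 162.370.
Rounded: 162.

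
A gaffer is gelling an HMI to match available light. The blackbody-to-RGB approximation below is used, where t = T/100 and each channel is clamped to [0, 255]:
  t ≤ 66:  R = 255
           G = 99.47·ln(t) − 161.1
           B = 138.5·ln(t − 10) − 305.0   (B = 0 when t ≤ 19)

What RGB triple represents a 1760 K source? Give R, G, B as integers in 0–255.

t = 1760/100 = 17.6; the t ≤ 66 branch applies.
R = 255 by definition for t ≤ 66.
G = 99.47·ln 17.6 − 161.1 = 99.47·2.8679 − 161.1 = 124.170.
t = 17.6 ≤ 19, so B = 0.
Rounded: (255, 124, 0).

R=255, G=124, B=0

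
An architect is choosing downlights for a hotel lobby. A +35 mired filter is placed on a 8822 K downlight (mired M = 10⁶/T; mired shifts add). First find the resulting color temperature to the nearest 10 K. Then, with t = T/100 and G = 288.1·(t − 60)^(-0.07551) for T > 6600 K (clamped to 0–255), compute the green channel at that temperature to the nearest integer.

248

M_in = 10⁶/8822 = 113.35; M_out = 113.35 + (+35) = 148.35.
T_out = 10⁶/148.35 = 6740.7 K → 6740 K; t = 67.4.
G = 288.1·(67.4 − 60)^(-0.07551) = 288.1·7.4^(-0.07551) = 288.1·0.85973 = 247.689.
Rounded: 248.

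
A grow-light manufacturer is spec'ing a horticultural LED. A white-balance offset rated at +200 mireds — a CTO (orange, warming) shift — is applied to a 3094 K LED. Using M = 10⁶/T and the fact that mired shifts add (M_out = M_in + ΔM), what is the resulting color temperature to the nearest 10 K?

1910 K

M_in = 10⁶/3094 = 323.21 mireds.
M_out = 323.21 + (+200) = 523.21 mireds.
T_out = 10⁶/523.21 = 1911.3 K → 1910 K.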